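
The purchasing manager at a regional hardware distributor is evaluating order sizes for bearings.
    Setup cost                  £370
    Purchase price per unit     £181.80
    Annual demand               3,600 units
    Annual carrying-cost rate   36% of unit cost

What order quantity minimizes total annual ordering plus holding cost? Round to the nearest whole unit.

202 units

Carrying cost H = £181.8 × 36% = £65.4480/unit/yr
Q* = √(2·D·S / H) = √(2·3,600·370 / 65.448) = √40,704.1 ≈ 201.75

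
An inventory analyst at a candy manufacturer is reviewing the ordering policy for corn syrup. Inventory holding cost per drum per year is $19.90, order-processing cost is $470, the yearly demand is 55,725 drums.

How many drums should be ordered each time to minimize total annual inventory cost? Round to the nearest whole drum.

Q* = √(2·D·S / H) = √(2·55,725·470 / 19.9) = √2,632,236.2 ≈ 1,622.42

1,622 drums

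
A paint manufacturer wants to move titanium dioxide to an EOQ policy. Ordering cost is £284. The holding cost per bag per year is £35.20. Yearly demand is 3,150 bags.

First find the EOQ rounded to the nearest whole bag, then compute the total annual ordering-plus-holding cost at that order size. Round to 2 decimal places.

£7,936.00

Optimal lot size Q* = (2 × 3,150 × £284 / £35.2)^½ ≈ 225.45 → Q = 225 bags
Orders/yr = 3,150/225 = 14.000; ordering cost = 14.000 × £284 = £3,976.00
Average inventory = 225/2 = 112.5; holding cost = 112.5 × £35.2 = £3,960.00
Total = £3,976.00 + £3,960.00 = £7,936.00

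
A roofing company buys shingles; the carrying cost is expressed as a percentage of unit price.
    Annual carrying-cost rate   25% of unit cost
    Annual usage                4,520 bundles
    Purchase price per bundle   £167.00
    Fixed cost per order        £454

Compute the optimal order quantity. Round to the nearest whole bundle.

Holding cost per bundle per year: H = 25% × £167 = £41.7500
EOQ = √(2DS/H) = √(2 × 4,520 × 454 / 41.75)
    = √(98,303.23) ≈ 313.53

314 bundles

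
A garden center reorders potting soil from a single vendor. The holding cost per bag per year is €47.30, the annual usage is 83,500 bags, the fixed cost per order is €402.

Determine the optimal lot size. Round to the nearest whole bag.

Q* = √(2·D·S / H) = √(2·83,500·402 / 47.3) = √1,419,323.5 ≈ 1,191.35

1,191 bags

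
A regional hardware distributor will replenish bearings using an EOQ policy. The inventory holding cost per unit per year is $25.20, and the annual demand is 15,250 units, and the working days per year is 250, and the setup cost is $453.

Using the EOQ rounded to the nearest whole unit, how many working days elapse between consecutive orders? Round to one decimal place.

Optimal lot size Q* = (2 × 15,250 × $453 / $25.2)^½ ≈ 740.46 → Q = 740 units
Days between orders = 250 / (D/Q) = 250 / 20.608 ≈ 12.131

12.1 days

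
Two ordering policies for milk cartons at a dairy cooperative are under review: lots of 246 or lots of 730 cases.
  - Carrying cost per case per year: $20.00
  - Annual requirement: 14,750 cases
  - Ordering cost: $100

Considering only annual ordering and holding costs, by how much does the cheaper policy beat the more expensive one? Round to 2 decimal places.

Annual cost at Q: ordering D·S/Q plus holding Q·H/2.
TC(246) = (14,750/246)×100 + (246/2)×20 = $8,455.93
TC(730) = (14,750/730)×100 + (730/2)×20 = $9,320.55
Lots of 246 are cheaper by $864.61.

$864.61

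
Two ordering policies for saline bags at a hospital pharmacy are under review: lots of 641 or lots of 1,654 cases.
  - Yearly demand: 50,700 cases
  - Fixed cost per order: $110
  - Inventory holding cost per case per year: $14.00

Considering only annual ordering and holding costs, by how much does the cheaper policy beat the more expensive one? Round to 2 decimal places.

Annual cost at Q: ordering D·S/Q plus holding Q·H/2.
TC(641) = (50,700/641)×110 + (641/2)×14 = $13,187.47
TC(1,654) = (50,700/1,654)×110 + (1,654/2)×14 = $14,949.83
Cheaper: Q = 641.  Difference = $1,762.36

$1,762.36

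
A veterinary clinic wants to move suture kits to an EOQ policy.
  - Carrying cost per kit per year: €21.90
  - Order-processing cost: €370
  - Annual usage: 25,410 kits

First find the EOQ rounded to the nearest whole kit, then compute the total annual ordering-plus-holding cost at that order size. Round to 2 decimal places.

€20,292.72

Q* = √(2·D·S / H) = √(2·25,410·370 / 21.9) = √858,602.7 ≈ 926.61 → Q = 927 kits
Orders/yr = 25,410/927 = 27.411; ordering cost = 27.411 × €370 = €10,142.07
Average inventory = 927/2 = 463.5; holding cost = 463.5 × €21.9 = €10,150.65
Total = €10,142.07 + €10,150.65 = €20,292.72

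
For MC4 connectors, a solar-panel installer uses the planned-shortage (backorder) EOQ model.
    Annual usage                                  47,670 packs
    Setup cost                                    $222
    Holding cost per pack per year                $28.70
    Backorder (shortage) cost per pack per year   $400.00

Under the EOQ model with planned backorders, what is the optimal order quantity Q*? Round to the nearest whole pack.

889 packs

Q* = √(2DS/H) · √((H + b)/b)
   = √(2 × 47,670 × 222 / 28.7) · √((28.7 + 400) / 400)
   = 858.763 × 1.0353 ≈ 889.04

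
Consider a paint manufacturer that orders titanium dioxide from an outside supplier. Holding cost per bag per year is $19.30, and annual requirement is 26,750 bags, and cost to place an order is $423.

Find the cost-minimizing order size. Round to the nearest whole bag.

1,083 bags

Optimal lot size Q* = (2 × 26,750 × $423 / $19.3)^½ ≈ 1,082.85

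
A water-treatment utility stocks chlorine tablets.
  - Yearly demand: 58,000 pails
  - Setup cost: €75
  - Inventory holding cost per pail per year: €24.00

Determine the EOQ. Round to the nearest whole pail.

2DS/H = 2·58,000·75/24 = 362,500.00
EOQ = √362,500.00 ≈ 602.08

602 pails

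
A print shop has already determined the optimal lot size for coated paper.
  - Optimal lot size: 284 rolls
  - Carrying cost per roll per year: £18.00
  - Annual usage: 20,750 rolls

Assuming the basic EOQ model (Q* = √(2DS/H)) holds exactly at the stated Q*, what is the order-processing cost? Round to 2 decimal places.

From Q* = √(2DS/H) ⇒ Q*² = 2DS/H.
S = Q²H / (2D) = 284² × 18 / (2 × 20,750) = 34.9833

£34.98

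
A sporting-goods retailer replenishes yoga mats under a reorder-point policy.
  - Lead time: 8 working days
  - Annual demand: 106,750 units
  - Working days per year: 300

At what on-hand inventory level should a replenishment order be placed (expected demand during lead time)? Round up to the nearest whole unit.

Daily demand d = 106,750 / 300 = 355.833 units/day
Demand during lead time = 355.833 × 8 = 2,846.67
Reorder point = 2,846.67 → round up

2,847 units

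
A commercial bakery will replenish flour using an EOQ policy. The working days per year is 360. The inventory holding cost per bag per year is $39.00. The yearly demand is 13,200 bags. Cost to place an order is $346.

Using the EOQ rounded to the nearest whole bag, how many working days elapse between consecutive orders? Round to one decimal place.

Optimal lot size Q* = (2 × 13,200 × $346 / $39)^½ ≈ 483.96 → Q = 484 bags
Cycle time = (working days × Q)/D = (360 × 484) / 13,200 = 13.200 days

13.2 days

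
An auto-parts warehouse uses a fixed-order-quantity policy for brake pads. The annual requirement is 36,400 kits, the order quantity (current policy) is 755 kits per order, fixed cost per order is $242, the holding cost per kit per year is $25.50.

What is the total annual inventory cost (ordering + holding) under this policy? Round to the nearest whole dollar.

$21,294

Annual ordering cost = (D/Q)·S = (36,400/755) × 242 = $11,667.28
Annual holding cost  = (Q/2)·H = (755/2) × 25.5 = $9,626.25
Total = $11,667.28 + $9,626.25 = $21,293.53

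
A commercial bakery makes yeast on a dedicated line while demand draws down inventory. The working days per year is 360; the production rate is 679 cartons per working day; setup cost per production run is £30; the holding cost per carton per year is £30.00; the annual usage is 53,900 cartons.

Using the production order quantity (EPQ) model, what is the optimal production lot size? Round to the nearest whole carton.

372 cartons

Daily demand d = 53,900/360 = 149.722; p = 679; 1 − d/p = 0.77950
EPQ = √(2DS / (H(1 − d/p)))
    = √(2 × 53,900 × 30 / (30 × 0.77950)) ≈ 371.88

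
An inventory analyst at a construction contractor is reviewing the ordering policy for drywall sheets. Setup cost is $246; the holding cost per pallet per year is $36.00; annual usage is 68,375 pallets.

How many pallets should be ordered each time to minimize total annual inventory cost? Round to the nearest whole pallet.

967 pallets

EOQ = √(2DS/H) = √(2 × 68,375 × 246 / 36)
    = √(934,458.33) ≈ 966.67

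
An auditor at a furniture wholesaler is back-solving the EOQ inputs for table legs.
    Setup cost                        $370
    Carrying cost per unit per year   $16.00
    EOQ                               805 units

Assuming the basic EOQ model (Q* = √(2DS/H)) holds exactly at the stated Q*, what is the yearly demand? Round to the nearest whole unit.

Since Q* = (2DS/H)^½, squaring gives Q*²·H = 2DS.
D = Q²H / (2S) = 805² × 16 / (2 × 370) = 14,011.35

14,011 units per year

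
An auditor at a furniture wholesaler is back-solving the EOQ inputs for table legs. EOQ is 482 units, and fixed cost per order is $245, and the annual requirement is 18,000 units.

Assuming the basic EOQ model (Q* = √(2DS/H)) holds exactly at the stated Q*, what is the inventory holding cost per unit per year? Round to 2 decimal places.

From Q* = √(2DS/H) ⇒ Q*² = 2DS/H.
H = 2DS / Q² = 2 × 18,000 × 245 / 482² = 37.9642

$37.96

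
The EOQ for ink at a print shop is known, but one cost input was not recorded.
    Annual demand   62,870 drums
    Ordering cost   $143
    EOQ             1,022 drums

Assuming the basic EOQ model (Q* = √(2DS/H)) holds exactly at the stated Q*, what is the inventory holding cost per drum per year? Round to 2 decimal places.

EOQ relation: Q² = 2DS/H, so rearrange for the unknown.
H = 2DS / Q² = 2 × 62,870 × 143 / 1,022² = 17.2150

$17.22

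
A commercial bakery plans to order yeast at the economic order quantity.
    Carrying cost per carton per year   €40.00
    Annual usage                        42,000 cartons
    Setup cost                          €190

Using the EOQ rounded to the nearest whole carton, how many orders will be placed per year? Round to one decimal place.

66.5 orders per year

2DS/H = 2·42,000·190/40 = 399,000.00
EOQ = √399,000.00 ≈ 631.66 → Q = 632
N = D/Q = 42,000/632 ≈ 66.456 orders/yr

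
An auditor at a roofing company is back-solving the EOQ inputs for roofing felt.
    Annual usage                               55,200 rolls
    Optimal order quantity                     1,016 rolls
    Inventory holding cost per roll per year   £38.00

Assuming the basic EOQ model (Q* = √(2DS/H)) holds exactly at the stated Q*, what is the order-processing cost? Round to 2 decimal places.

From Q* = √(2DS/H) ⇒ Q*² = 2DS/H.
S = Q²H / (2D) = 1,016² × 38 / (2 × 55,200) = 355.3055

£355.31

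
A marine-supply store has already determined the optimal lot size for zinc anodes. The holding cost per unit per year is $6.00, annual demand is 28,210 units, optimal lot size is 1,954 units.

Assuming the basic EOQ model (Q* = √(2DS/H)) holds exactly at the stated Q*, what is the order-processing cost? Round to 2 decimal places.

$406.04

Since Q* = (2DS/H)^½, squaring gives Q*²·H = 2DS.
S = Q²H / (2D) = 1,954² × 6 / (2 × 28,210) = 406.0386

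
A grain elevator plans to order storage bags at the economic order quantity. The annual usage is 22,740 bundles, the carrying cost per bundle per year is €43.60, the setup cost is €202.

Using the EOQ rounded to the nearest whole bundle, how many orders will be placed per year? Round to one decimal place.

2DS/H = 2·22,740·202/43.6 = 210,710.09
EOQ = √210,710.09 ≈ 459.03 → Q = 459
N = D/Q = 22,740/459 ≈ 49.542 orders/yr

49.5 orders per year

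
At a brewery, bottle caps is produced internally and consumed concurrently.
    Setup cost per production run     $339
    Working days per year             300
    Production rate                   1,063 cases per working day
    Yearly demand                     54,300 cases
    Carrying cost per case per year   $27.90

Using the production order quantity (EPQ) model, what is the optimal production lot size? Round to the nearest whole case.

d = 54,300/300 = 181.0000 cases/day;  effective holding cost H(1 − d/p) = 27.9·(1 − 181.0000/1063) = 23.14939
Q* = √(2DS / H_eff) = √(2·54,300·339 / 23.14939) ≈ 1,261.09

1,261 cases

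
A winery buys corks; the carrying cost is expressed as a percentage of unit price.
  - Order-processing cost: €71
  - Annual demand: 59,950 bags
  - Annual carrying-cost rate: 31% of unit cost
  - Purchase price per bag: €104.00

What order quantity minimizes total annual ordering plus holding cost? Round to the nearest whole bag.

Carrying cost H = €104 × 31% = €32.2400/bag/yr
Optimal lot size Q* = (2 × 59,950 × €71 / €32.24)^½ ≈ 513.86

514 bags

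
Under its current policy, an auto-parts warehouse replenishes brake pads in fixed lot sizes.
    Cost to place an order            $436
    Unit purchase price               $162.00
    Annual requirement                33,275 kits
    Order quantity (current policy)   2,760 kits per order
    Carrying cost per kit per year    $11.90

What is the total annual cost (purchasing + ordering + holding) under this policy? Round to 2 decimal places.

$5,412,228.49

Ordering: D/Q × S = 33,275/2,760 × $436 = $5,256.49
Holding:  Q/2 × H = 2,760/2 × $11.9 = $16,422.00
Purchase cost = D·C = 33,275 × 162 = $5,390,550.00
Total = $5,256.49 + $16,422.00 + $5,390,550.00 = $5,412,228.49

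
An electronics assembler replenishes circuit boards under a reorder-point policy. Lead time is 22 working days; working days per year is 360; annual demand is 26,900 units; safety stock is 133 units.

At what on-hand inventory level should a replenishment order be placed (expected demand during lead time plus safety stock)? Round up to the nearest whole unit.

1,777 units

Daily demand d = 26,900 / 360 = 74.722 units/day
Demand during lead time = 74.722 × 22 = 1,643.89
Reorder point = 1,643.89 + 133 = 1,776.89 → round up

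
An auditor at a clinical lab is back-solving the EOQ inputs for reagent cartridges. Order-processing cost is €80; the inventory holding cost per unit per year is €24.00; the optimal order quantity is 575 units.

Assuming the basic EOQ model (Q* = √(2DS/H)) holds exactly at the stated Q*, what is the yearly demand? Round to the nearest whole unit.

49,594 units per year

EOQ relation: Q² = 2DS/H, so rearrange for the unknown.
D = Q²H / (2S) = 575² × 24 / (2 × 80) = 49,593.75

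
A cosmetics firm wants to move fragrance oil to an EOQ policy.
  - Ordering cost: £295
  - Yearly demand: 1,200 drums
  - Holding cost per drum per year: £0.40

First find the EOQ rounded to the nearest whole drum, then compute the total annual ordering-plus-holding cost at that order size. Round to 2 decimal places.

£532.17

2DS/H = 2·1,200·295/0.4 = 1,770,000.00
EOQ = √1,770,000.00 ≈ 1,330.41 → Q = 1,330 drums
Annual ordering cost = (D/Q)·S = (1,200/1,330) × 295 = £266.17
Annual holding cost  = (Q/2)·H = (1,330/2) × 0.4 = £266.00
Total = £266.17 + £266.00 = £532.17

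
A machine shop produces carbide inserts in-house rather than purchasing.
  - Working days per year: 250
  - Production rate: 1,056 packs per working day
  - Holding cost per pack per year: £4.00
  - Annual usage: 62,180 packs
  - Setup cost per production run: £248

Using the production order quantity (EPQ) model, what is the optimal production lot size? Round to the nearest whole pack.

Daily demand d = 62,180/250 = 248.720; p = 1056; 1 − d/p = 0.76447
EPQ = √(2DS / (H(1 − d/p)))
    = √(2 × 62,180 × 248 / (4 × 0.76447)) ≈ 3,175.82

3,176 packs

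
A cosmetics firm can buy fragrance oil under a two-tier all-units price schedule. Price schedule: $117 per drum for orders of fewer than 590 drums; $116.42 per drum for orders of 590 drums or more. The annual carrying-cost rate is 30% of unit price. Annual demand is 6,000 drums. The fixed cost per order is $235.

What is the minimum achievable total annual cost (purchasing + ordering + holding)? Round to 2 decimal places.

H₁ = 30%×$117 = $35.1000;  H₂ = 30%×$116.42 = $34.9260
EOQ₁ = √(2×6,000×235/35.1000) = 283.45  (< 590, feasible at tier 1)
EOQ₂ = √(2×6,000×235/34.9260) = 284.15  (< 590 → use Q = 590 at tier-2 price)
TC(tier 1 (EOQ₁), Q≈283.4) = $711,948.97
TC(tier 2, Q≈590.0) = $711,213.00
Minimum at tier 2: $711,213.00

$711,213.00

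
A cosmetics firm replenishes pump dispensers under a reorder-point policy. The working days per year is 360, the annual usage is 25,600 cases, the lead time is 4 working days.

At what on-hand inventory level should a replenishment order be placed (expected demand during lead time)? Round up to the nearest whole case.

285 cases

Daily demand d = 25,600 / 360 = 71.111 cases/day
Demand during lead time = 71.111 × 4 = 284.44
Reorder point = 284.44 → round up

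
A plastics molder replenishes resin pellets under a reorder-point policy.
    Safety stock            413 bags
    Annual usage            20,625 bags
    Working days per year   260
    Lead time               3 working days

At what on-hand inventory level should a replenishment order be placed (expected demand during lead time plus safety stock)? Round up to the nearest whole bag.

Daily demand d = 20,625 / 260 = 79.327 bags/day
Demand during lead time = 79.327 × 3 = 237.98
Reorder point = 237.98 + 413 = 650.98 → round up

651 bags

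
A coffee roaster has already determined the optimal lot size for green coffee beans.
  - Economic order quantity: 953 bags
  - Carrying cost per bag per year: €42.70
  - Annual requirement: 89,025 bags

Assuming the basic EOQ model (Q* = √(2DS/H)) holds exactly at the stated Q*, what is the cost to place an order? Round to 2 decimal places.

EOQ relation: Q² = 2DS/H, so rearrange for the unknown.
S = Q²H / (2D) = 953² × 42.7 / (2 × 89,025) = 217.8069

€217.81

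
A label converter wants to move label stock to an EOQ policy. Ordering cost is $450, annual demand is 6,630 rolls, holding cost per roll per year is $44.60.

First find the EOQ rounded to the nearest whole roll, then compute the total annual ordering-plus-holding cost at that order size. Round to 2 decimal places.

$16,313.44

Q* = √(2·D·S / H) = √(2·6,630·450 / 44.6) = √133,789.2 ≈ 365.77 → Q = 366 rolls
Orders/yr = 6,630/366 = 18.115; ordering cost = 18.115 × $450 = $8,151.64
Average inventory = 366/2 = 183; holding cost = 183 × $44.6 = $8,161.80
Total = $8,151.64 + $8,161.80 = $16,313.44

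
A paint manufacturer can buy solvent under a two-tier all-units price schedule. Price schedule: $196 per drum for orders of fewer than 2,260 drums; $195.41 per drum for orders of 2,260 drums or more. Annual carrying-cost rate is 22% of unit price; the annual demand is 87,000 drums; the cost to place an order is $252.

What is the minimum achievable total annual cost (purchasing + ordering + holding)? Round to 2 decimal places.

$17,058,949.81

H₁ = 22%×$196 = $43.1200;  H₂ = 22%×$195.41 = $42.9902
EOQ₁ = √(2×87,000×252/43.1200) = 1,008.41  (< 2,260, feasible at tier 1)
EOQ₂ = √(2×87,000×252/42.9902) = 1,009.93  (< 2,260 → use Q = 2,260 at tier-2 price)
TC(tier 1 (EOQ₁), Q≈1,008.4) = $17,095,482.48
TC(tier 2, Q≈2,260.0) = $17,058,949.81
Minimum at tier 2: $17,058,949.81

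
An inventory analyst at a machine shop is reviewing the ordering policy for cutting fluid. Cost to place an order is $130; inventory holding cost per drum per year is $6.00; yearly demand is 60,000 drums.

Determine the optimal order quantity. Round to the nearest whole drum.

2DS/H = 2·60,000·130/6 = 2,600,000.00
EOQ = √2,600,000.00 ≈ 1,612.45

1,612 drums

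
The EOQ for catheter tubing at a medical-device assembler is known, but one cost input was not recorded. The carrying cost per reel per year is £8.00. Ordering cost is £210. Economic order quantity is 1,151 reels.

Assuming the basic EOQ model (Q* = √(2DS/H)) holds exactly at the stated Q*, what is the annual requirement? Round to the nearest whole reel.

From Q* = √(2DS/H) ⇒ Q*² = 2DS/H.
D = Q²H / (2S) = 1,151² × 8 / (2 × 210) = 25,234.30

25,234 reels per year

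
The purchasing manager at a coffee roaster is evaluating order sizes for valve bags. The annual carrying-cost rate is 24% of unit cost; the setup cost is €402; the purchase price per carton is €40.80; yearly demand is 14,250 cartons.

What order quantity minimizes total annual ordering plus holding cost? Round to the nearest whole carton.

Carrying cost H = €40.8 × 24% = €9.7920/carton/yr
2DS/H = 2·14,250·402/9.792 = 1,170,036.76
EOQ = √1,170,036.76 ≈ 1,081.68

1,082 cartons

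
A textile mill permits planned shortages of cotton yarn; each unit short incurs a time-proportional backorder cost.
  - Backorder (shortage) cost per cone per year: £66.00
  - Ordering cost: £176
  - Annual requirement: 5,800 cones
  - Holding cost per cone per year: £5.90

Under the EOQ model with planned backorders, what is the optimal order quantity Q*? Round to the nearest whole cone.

Basic EOQ = √(2·5,800·176/5.9) = 588.246
Backorder adjustment √((H+b)/b) = √((5.9+66)/66) = 1.0437
Q* = 588.246 × 1.0437 ≈ 613.98

614 cones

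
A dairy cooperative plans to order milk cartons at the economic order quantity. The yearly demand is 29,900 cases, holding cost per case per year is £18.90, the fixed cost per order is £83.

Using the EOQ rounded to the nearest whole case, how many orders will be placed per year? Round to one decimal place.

58.4 orders per year

EOQ = √(2DS/H) = √(2 × 29,900 × 83 / 18.9)
    = √(262,613.76) ≈ 512.46 → Q = 512
N = D/Q = 29,900/512 ≈ 58.398 orders/yr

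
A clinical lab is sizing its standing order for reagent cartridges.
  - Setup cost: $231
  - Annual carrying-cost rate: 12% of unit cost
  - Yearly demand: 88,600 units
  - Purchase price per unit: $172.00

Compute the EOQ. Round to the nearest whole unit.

1,408 units

Holding cost per unit per year: H = 12% × $172 = $20.6400
Q* = √(2·D·S / H) = √(2·88,600·231 / 20.64) = √1,983,197.7 ≈ 1,408.26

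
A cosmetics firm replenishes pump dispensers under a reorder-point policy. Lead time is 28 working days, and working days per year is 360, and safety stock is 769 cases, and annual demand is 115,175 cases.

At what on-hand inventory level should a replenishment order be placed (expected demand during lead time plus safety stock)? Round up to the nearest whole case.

9,728 cases

Daily demand d = 115,175 / 360 = 319.931 cases/day
Demand during lead time = 319.931 × 28 = 8,958.06
Reorder point = 8,958.06 + 769 = 9,727.06 → round up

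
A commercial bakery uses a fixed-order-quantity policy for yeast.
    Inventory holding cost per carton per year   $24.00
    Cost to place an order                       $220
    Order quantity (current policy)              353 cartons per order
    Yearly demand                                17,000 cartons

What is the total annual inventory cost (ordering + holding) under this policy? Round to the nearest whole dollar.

$14,831

Annual ordering cost = (D/Q)·S = (17,000/353) × 220 = $10,594.90
Annual holding cost  = (Q/2)·H = (353/2) × 24 = $4,236.00
Total = $10,594.90 + $4,236.00 = $14,830.90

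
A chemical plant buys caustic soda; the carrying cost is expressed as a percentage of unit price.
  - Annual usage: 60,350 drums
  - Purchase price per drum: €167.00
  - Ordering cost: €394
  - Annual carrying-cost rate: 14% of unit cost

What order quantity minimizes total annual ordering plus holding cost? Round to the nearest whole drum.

1,426 drums

Carrying cost H = €167 × 14% = €23.3800/drum/yr
Q* = √(2·D·S / H) = √(2·60,350·394 / 23.38) = √2,034,037.6 ≈ 1,426.20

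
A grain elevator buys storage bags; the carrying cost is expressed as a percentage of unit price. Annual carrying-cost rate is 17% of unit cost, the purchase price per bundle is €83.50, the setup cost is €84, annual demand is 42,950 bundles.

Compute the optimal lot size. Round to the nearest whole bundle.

713 bundles

Holding cost per bundle per year: H = 17% × €83.5 = €14.1950
EOQ = √(2DS/H) = √(2 × 42,950 × 84 / 14.195)
    = √(508,319.83) ≈ 712.97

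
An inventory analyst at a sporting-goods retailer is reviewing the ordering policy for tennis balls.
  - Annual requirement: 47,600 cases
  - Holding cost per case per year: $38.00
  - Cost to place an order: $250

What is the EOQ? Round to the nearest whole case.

Q* = √(2·D·S / H) = √(2·47,600·250 / 38) = √626,315.8 ≈ 791.40

791 cases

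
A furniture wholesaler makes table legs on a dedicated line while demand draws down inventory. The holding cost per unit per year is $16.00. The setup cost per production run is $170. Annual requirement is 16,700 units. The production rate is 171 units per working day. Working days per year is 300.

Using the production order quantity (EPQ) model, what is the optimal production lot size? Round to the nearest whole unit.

725 units

d = 16,700/300 = 55.6667 units/day;  effective holding cost H(1 − d/p) = 16·(1 − 55.6667/171) = 10.79142
Q* = √(2DS / H_eff) = √(2·16,700·170 / 10.79142) ≈ 725.37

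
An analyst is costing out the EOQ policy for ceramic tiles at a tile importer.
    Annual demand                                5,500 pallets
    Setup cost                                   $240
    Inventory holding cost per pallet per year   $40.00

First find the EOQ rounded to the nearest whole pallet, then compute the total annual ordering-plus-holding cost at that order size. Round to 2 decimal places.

Q* = √(2·D·S / H) = √(2·5,500·240 / 40) = √66,000.0 ≈ 256.90 → Q = 257 pallets
Orders/yr = 5,500/257 = 21.401; ordering cost = 21.401 × $240 = $5,136.19
Average inventory = 257/2 = 128.5; holding cost = 128.5 × $40 = $5,140.00
Total = $5,136.19 + $5,140.00 = $10,276.19

$10,276.19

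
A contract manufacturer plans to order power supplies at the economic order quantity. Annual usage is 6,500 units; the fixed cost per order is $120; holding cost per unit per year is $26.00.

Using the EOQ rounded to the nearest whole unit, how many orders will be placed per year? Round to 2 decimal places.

Q* = √(2·D·S / H) = √(2·6,500·120 / 26) = √60,000.0 ≈ 244.95 → Q = 245
Orders per year = D/Q = 6,500 / 245 = 26.531

26.53 orders per year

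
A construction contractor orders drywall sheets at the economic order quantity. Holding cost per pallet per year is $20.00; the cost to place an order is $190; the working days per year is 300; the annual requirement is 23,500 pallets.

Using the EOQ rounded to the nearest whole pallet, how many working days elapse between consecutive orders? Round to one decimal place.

8.5 days

EOQ = √(2DS/H) = √(2 × 23,500 × 190 / 20)
    = √(446,500.00) ≈ 668.21 → Q = 668 pallets
Cycle time = (working days × Q)/D = (300 × 668) / 23,500 = 8.528 days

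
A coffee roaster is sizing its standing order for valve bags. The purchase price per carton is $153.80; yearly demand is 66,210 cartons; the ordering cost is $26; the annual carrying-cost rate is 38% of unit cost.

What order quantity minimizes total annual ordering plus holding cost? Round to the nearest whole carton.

243 cartons

Carrying cost H = $153.8 × 38% = $58.4440/carton/yr
Q* = √(2·D·S / H) = √(2·66,210·26 / 58.444) = √58,909.7 ≈ 242.71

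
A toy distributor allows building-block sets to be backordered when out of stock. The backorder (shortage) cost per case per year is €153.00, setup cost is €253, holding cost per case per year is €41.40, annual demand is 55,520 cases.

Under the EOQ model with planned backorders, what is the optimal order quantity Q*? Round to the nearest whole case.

929 cases

Basic EOQ = √(2·55,520·253/41.4) = 823.758
Backorder adjustment √((H+b)/b) = √((41.4+153)/153) = 1.1272
Q* = 823.758 × 1.1272 ≈ 928.54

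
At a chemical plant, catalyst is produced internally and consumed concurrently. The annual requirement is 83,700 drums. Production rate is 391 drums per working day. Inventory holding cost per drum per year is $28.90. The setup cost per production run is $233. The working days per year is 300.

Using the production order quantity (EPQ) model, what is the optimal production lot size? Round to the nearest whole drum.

d = 83,700/300 = 279.0000 drums/day;  effective holding cost H(1 − d/p) = 28.9·(1 − 279.0000/391) = 8.27826
Q* = √(2DS / H_eff) = √(2·83,700·233 / 8.27826) ≈ 2,170.63

2,171 drums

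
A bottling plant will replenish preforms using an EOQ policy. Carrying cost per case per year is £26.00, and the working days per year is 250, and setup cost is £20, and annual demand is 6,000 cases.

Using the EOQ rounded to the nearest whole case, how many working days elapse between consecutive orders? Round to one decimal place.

4.0 days

EOQ = √(2DS/H) = √(2 × 6,000 × 20 / 26)
    = √(9,230.77) ≈ 96.08 → Q = 96 cases
Days between orders = 250 / (D/Q) = 250 / 62.500 ≈ 4.000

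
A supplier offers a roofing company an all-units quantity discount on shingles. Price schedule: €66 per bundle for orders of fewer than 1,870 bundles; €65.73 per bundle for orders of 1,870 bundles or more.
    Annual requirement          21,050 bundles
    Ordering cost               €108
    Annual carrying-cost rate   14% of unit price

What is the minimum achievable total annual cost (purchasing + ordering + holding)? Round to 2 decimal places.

€1,393,436.28

H₁ = 14%×€66 = €9.2400;  H₂ = 14%×€65.73 = €9.2022
EOQ₁ = √(2×21,050×108/9.2400) = 701.48  (< 1,870, feasible at tier 1)
EOQ₂ = √(2×21,050×108/9.2022) = 702.92  (< 1,870 → use Q = 1,870 at tier-2 price)
TC(tier 1 (EOQ₁), Q≈701.5) = €1,395,781.70
TC(tier 2, Q≈1,870.0) = €1,393,436.28
Minimum at tier 2: €1,393,436.28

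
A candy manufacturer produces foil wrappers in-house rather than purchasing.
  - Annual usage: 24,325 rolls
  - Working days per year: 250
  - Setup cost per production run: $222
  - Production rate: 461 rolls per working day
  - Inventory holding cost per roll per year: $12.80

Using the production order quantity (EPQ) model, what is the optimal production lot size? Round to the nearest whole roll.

d = 24,325/250 = 97.3000 rolls/day;  effective holding cost H(1 − d/p) = 12.8·(1 − 97.3000/461) = 10.09839
Q* = √(2DS / H_eff) = √(2·24,325·222 / 10.09839) ≈ 1,034.17

1,034 rolls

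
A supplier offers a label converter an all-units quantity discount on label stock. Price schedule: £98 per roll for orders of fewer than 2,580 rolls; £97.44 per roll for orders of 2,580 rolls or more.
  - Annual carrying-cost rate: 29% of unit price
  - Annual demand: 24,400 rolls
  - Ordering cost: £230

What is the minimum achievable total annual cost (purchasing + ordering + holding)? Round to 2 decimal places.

H₁ = 29%×£98 = £28.4200;  H₂ = 29%×£97.44 = £28.2576
EOQ₁ = √(2×24,400×230/28.4200) = 628.44  (< 2,580, feasible at tier 1)
EOQ₂ = √(2×24,400×230/28.2576) = 630.24  (< 2,580 → use Q = 2,580 at tier-2 price)
TC(tier 1 (EOQ₁), Q≈628.4) = £2,409,060.18
TC(tier 2, Q≈2,580.0) = £2,416,163.50
Minimum at tier 1 (EOQ₁): £2,409,060.18

£2,409,060.18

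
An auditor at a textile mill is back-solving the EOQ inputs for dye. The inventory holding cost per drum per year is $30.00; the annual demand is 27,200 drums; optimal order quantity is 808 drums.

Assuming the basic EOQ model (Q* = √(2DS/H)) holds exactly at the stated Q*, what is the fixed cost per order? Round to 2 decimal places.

From Q* = √(2DS/H) ⇒ Q*² = 2DS/H.
S = Q²H / (2D) = 808² × 30 / (2 × 27,200) = 360.0353

$360.04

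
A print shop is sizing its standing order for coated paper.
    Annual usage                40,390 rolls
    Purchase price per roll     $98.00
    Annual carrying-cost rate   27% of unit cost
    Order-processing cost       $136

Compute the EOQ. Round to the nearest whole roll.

644 rolls

Holding cost per roll per year: H = 27% × $98 = $26.4600
Q* = √(2·D·S / H) = √(2·40,390·136 / 26.46) = √415,195.8 ≈ 644.36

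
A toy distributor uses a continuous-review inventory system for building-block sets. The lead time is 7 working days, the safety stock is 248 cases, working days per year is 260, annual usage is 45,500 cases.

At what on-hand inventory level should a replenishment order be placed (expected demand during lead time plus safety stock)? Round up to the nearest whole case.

Daily demand d = 45,500 / 260 = 175.000 cases/day
Demand during lead time = 175.000 × 7 = 1,225.00
Reorder point = 1,225.00 + 248 = 1,473.00 → round up

1,473 cases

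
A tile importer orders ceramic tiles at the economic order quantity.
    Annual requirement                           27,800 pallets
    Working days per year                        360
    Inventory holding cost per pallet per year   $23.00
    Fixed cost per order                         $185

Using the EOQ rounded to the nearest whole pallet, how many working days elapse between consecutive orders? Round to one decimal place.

Q* = √(2·D·S / H) = √(2·27,800·185 / 23) = √447,217.4 ≈ 668.74 → Q = 669 pallets
Days between orders = 360 / (D/Q) = 360 / 41.555 ≈ 8.663

8.7 days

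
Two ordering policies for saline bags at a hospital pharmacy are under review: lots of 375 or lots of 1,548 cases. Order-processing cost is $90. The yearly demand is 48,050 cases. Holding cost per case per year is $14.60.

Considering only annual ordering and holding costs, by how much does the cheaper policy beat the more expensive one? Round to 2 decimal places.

TC(Q) = (D/Q)S + (Q/2)H
TC(375) = (48,050/375)×90 + (375/2)×14.6 = $14,269.50
TC(1,548) = (48,050/1,548)×90 + (1,548/2)×14.6 = $14,094.00
Lots of 1,548 are cheaper by $175.50.

$175.50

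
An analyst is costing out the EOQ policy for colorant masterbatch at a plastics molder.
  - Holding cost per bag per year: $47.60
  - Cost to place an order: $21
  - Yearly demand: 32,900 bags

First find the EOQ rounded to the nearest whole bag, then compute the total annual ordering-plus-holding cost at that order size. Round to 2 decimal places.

Optimal lot size Q* = (2 × 32,900 × $21 / $47.6)^½ ≈ 170.38 → Q = 170 bags
Orders/yr = 32,900/170 = 193.529; ordering cost = 193.529 × $21 = $4,064.12
Average inventory = 170/2 = 85; holding cost = 85 × $47.6 = $4,046.00
Total = $4,064.12 + $4,046.00 = $8,110.12

$8,110.12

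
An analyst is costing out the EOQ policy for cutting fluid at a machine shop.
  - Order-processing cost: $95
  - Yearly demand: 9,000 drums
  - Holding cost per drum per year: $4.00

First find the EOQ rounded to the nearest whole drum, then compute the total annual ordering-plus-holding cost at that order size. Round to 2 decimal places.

Q* = √(2·D·S / H) = √(2·9,000·95 / 4) = √427,500.0 ≈ 653.83 → Q = 654 drums
Ordering: D/Q × S = 9,000/654 × $95 = $1,307.34
Holding:  Q/2 × H = 654/2 × $4 = $1,308.00
Total = $1,307.34 + $1,308.00 = $2,615.34

$2,615.34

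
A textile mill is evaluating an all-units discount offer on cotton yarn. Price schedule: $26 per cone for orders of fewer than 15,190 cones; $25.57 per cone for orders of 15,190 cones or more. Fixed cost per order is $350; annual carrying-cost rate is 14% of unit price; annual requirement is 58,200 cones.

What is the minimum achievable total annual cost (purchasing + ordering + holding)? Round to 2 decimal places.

H₁ = 14%×$26 = $3.6400;  H₂ = 14%×$25.57 = $3.5798
EOQ₁ = √(2×58,200×350/3.6400) = 3,345.49  (< 15,190, feasible at tier 1)
EOQ₂ = √(2×58,200×350/3.5798) = 3,373.50  (< 15,190 → use Q = 15,190 at tier-2 price)
TC(tier 1 (EOQ₁), Q≈3,345.5) = $1,525,377.59
TC(tier 2, Q≈15,190.0) = $1,516,703.59
Minimum at tier 2: $1,516,703.59

$1,516,703.59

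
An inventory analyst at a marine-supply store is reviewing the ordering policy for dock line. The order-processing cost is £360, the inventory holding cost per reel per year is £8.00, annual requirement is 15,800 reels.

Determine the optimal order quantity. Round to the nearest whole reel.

1,192 reels

EOQ = √(2DS/H) = √(2 × 15,800 × 360 / 8)
    = √(1,422,000.00) ≈ 1,192.48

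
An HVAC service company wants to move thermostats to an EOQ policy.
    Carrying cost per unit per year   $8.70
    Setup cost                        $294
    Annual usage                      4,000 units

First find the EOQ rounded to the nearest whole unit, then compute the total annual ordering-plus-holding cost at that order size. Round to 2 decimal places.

2DS/H = 2·4,000·294/8.7 = 270,344.83
EOQ = √270,344.83 ≈ 519.95 → Q = 520 units
Ordering: D/Q × S = 4,000/520 × $294 = $2,261.54
Holding:  Q/2 × H = 520/2 × $8.7 = $2,262.00
Total = $2,261.54 + $2,262.00 = $4,523.54

$4,523.54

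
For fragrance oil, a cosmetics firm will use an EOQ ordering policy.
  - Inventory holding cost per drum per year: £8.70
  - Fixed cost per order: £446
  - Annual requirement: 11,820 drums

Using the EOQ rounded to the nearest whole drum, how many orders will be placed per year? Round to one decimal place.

10.7 orders per year

2DS/H = 2·11,820·446/8.7 = 1,211,889.66
EOQ = √1,211,889.66 ≈ 1,100.86 → Q = 1,101
N = D/Q = 11,820/1,101 ≈ 10.736 orders/yr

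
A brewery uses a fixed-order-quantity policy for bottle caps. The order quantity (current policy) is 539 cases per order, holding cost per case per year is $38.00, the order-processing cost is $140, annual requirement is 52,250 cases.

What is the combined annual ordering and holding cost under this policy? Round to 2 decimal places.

$23,812.43

Annual ordering cost = (D/Q)·S = (52,250/539) × 140 = $13,571.43
Annual holding cost  = (Q/2)·H = (539/2) × 38 = $10,241.00
Total = $13,571.43 + $10,241.00 = $23,812.43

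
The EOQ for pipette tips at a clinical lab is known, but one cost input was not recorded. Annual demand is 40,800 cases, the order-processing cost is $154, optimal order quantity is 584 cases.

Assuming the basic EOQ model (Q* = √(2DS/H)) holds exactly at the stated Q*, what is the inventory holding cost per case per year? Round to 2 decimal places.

$36.85

Since Q* = (2DS/H)^½, squaring gives Q*²·H = 2DS.
H = 2DS / Q² = 2 × 40,800 × 154 / 584² = 36.8456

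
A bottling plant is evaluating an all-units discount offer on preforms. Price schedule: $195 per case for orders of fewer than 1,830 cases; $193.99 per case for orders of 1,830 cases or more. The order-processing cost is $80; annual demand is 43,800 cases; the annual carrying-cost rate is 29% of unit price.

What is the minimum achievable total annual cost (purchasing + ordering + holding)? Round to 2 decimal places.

$8,550,152.00

H₁ = 29%×$195 = $56.5500;  H₂ = 29%×$193.99 = $56.2571
EOQ₁ = √(2×43,800×80/56.5500) = 352.03  (< 1,830, feasible at tier 1)
EOQ₂ = √(2×43,800×80/56.2571) = 352.95  (< 1,830 → use Q = 1,830 at tier-2 price)
TC(tier 1 (EOQ₁), Q≈352.0) = $8,560,907.35
TC(tier 2, Q≈1,830.0) = $8,550,152.00
Minimum at tier 2: $8,550,152.00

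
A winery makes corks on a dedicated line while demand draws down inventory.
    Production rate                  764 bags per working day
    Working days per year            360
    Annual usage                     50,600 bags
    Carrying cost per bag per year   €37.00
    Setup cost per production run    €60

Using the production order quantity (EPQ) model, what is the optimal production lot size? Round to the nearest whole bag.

d = 50,600/360 = 140.5556 bags/day;  effective holding cost H(1 − d/p) = 37·(1 − 140.5556/764) = 30.19299
Q* = √(2DS / H_eff) = √(2·50,600·60 / 30.19299) ≈ 448.45

448 bags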